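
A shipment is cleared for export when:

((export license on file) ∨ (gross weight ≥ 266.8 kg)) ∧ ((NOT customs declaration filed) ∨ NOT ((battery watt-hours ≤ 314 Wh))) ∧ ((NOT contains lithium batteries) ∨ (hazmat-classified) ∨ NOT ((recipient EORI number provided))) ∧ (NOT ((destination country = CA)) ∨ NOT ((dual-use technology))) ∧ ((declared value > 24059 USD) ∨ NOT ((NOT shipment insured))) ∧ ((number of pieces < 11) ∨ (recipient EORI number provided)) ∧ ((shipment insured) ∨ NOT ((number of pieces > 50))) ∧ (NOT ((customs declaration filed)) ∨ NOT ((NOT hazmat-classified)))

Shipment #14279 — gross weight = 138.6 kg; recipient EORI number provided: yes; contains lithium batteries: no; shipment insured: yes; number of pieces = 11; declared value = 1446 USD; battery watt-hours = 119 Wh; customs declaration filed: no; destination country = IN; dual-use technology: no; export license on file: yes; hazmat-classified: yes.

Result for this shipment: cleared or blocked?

Cleared

Atomic conditions:
  export license on file: yes → true
  gross weight ≥ 266.8 kg: 138.6 ≥ 266.8 is false
  NOT customs declaration filed: no → true
  battery watt-hours ≤ 314 Wh: 119 ≤ 314 is true
  NOT contains lithium batteries: no → true
  hazmat-classified: yes → true
  recipient EORI number provided: yes → true
  destination country = CA: IN == CA is false
  dual-use technology: no → false
  declared value > 24059 USD: 1446 > 24059 is false
  NOT shipment insured: yes → false
  number of pieces < 11: 11 < 11 is false
  shipment insured: yes → true
  number of pieces > 50: 11 > 50 is false
  customs declaration filed: no → false
  NOT hazmat-classified: yes → false
Combine:
[1] true OR false = true
[2.2] NOT true = false
[2] true OR false = true
[3.3] NOT true = false
[3] true OR true OR false = true
[4.1] NOT false = true
[4.2] NOT false = true
[4] true OR true = true
[5.2] NOT false = true
[5] false OR true = true
[6] false OR true = true
[7.2] NOT false = true
[7] true OR true = true
[8.1] NOT false = true
[8.2] NOT false = true
[8] true OR true = true
[root] true AND true AND true AND true AND true AND true AND true AND true = true
Overall: true → cleared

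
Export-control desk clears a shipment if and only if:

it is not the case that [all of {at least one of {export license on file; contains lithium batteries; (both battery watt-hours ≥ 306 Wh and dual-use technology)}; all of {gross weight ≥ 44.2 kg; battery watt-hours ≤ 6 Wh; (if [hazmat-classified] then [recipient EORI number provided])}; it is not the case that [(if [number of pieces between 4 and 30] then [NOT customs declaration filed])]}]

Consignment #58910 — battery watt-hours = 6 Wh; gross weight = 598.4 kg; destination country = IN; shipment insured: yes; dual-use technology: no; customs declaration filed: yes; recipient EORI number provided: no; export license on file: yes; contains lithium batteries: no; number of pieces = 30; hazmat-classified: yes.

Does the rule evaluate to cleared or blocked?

Atomic conditions:
  export license on file: yes → true
  contains lithium batteries: no → false
  battery watt-hours ≥ 306 Wh: 6 ≥ 306 is false
  dual-use technology: no → false
  gross weight ≥ 44.2 kg: 598.4 ≥ 44.2 is true
  battery watt-hours ≤ 6 Wh: 6 ≤ 6 is true
  hazmat-classified: yes → true
  recipient EORI number provided: no → false
  number of pieces between 4 and 30: 30 in [4, 30] is true
  NOT customs declaration filed: yes → false
Combine:
[1.1.3] false AND false = false
[1.1] true OR false OR false = true
[1.2.3] true → false = false
[1.2] true AND true AND false = false
[1.3.1] true → false = false
[1.3] NOT false = true
[1] true AND false AND true = false
[root] NOT false = true
Overall: true → cleared

Cleared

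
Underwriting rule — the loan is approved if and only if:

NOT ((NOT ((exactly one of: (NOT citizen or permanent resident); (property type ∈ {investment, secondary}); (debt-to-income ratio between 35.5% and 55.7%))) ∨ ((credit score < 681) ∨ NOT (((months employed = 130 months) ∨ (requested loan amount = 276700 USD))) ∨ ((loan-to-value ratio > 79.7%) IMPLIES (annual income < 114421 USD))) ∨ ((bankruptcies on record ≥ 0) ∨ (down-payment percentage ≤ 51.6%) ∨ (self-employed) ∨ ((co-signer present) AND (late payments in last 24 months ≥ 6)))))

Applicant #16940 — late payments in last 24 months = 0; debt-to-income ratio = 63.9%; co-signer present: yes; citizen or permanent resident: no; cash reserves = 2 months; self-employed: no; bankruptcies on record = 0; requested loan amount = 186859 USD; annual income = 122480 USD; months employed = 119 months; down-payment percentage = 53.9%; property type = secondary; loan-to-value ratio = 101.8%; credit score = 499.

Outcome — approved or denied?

Atomic conditions:
  NOT citizen or permanent resident: no → true
  property type ∈ {investment, secondary}: secondary is in the set → true
  debt-to-income ratio between 35.5% and 55.7%: 63.9 in [35.5, 55.7] is false
  credit score < 681: 499 < 681 is true
  months employed = 130 months: 119 == 130 is false
  requested loan amount = 276700 USD: 186859 == 276700 is false
  loan-to-value ratio > 79.7%: 101.8 > 79.7 is true
  annual income < 114421 USD: 122480 < 114421 is false
  bankruptcies on record ≥ 0: 0 ≥ 0 is true
  down-payment percentage ≤ 51.6%: 53.9 ≤ 51.6 is false
  self-employed: no → false
  co-signer present: yes → true
  late payments in last 24 months ≥ 6: 0 ≥ 6 is false
Combine:
[1.1.1] exactly-one(true, true, false) = false
[1.1] NOT false = true
[1.2.2.1] false OR false = false
[1.2.2] NOT false = true
[1.2.3] true → false = false
[1.2] true OR true OR false = true
[1.3.4] true AND false = false
[1.3] true OR false OR false OR false = true
[1] true OR true OR true = true
[root] NOT true = false
Overall: false → denied

Denied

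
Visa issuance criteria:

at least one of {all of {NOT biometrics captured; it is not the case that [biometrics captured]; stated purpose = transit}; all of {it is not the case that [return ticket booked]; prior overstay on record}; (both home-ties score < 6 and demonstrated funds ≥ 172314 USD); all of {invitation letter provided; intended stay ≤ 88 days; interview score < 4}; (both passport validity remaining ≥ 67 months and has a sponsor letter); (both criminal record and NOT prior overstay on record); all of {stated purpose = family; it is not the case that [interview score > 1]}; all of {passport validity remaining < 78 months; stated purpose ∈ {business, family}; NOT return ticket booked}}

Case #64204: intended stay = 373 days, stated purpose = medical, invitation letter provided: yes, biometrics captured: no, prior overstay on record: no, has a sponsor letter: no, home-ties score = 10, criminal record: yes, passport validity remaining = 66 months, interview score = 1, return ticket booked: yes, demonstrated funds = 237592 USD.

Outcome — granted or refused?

Atomic conditions:
  NOT biometrics captured: no → true
  biometrics captured: no → false
  stated purpose = transit: medical == transit is false
  return ticket booked: yes → true
  prior overstay on record: no → false
  home-ties score < 6: 10 < 6 is false
  demonstrated funds ≥ 172314 USD: 237592 ≥ 172314 is true
  invitation letter provided: yes → true
  intended stay ≤ 88 days: 373 ≤ 88 is false
  interview score < 4: 1 < 4 is true
  passport validity remaining ≥ 67 months: 66 ≥ 67 is false
  has a sponsor letter: no → false
  criminal record: yes → true
  NOT prior overstay on record: no → true
  stated purpose = family: medical == family is false
  interview score > 1: 1 > 1 is false
  passport validity remaining < 78 months: 66 < 78 is true
  stated purpose ∈ {business, family}: medical is not in the set → false
  NOT return ticket booked: yes → false
Combine:
[1.2] NOT false = true
[1] true AND true AND false = false
[2.1] NOT true = false
[2] false AND false = false
[3] false AND true = false
[4] true AND false AND true = false
[5] false AND false = false
[6] true AND true = true
[7.2] NOT false = true
[7] false AND true = false
[8] true AND false AND false = false
[root] false OR false OR false OR false OR false OR true OR false OR false = true
Overall: true → granted

Granted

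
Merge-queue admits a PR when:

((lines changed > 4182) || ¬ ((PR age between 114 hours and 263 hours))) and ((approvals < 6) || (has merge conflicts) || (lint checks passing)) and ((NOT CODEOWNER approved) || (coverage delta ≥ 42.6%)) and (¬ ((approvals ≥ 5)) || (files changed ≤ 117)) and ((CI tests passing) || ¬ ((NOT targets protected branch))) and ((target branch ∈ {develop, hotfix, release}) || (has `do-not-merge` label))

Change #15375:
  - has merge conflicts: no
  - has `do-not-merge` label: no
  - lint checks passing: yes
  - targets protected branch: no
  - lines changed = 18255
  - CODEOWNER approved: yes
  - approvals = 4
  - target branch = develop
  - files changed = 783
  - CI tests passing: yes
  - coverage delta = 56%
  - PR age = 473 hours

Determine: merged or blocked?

Atomic conditions:
  lines changed > 4182: 18255 > 4182 is true
  PR age between 114 hours and 263 hours: 473 in [114, 263] is false
  approvals < 6: 4 < 6 is true
  has merge conflicts: no → false
  lint checks passing: yes → true
  NOT CODEOWNER approved: yes → false
  coverage delta ≥ 42.6%: 56 ≥ 42.6 is true
  approvals ≥ 5: 4 ≥ 5 is false
  files changed ≤ 117: 783 ≤ 117 is false
  CI tests passing: yes → true
  NOT targets protected branch: no → true
  target branch ∈ {develop, hotfix, release}: develop is in the set → true
  has `do-not-merge` label: no → false
Combine:
[1.2] NOT false = true
[1] true OR true = true
[2] true OR false OR true = true
[3] false OR true = true
[4.1] NOT false = true
[4] true OR false = true
[5.2] NOT true = false
[5] true OR false = true
[6] true OR false = true
[root] true AND true AND true AND true AND true AND true = true
Overall: true → merged

Merged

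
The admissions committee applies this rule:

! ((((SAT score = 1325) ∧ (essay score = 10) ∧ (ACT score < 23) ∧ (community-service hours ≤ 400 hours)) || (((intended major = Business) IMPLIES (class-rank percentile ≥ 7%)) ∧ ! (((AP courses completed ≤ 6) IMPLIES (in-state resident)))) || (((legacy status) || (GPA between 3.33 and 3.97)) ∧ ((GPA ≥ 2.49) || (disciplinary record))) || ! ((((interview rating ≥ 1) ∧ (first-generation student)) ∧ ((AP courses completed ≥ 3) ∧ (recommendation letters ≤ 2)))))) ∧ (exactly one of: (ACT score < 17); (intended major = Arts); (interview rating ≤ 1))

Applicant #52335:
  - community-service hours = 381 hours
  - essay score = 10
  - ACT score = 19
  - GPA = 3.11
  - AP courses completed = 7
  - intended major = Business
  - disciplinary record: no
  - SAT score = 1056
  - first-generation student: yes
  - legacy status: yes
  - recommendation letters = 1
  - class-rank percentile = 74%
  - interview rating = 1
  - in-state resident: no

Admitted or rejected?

Atomic conditions:
  SAT score = 1325: 1056 == 1325 is false
  essay score = 10: 10 == 10 is true
  ACT score < 23: 19 < 23 is true
  community-service hours ≤ 400 hours: 381 ≤ 400 is true
  intended major = Business: Business == Business is true
  class-rank percentile ≥ 7%: 74 ≥ 7 is true
  AP courses completed ≤ 6: 7 ≤ 6 is false
  in-state resident: no → false
  legacy status: yes → true
  GPA between 3.33 and 3.97: 3.11 in [3.33, 3.97] is false
  GPA ≥ 2.49: 3.11 ≥ 2.49 is true
  disciplinary record: no → false
  interview rating ≥ 1: 1 ≥ 1 is true
  first-generation student: yes → true
  AP courses completed ≥ 3: 7 ≥ 3 is true
  recommendation letters ≤ 2: 1 ≤ 2 is true
  ACT score < 17: 19 < 17 is false
  intended major = Arts: Business == Arts is false
  interview rating ≤ 1: 1 ≤ 1 is true
Combine:
[1.1.1] false AND true AND true AND true = false
[1.1.2.1] true → true = true
[1.1.2.2.1] false → false (antecedent false ⇒ implication holds) = true
[1.1.2.2] NOT true = false
[1.1.2] true AND false = false
[1.1.3.1] true OR false = true
[1.1.3.2] true OR false = true
[1.1.3] true AND true = true
[1.1.4.1.1] true AND true = true
[1.1.4.1.2] true AND true = true
[1.1.4.1] true AND true = true
[1.1.4] NOT true = false
[1.1] false OR false OR true OR false = true
[1] NOT true = false
[2] exactly-one(false, false, true) = true
[root] false AND true = false
Overall: false → rejected

Rejected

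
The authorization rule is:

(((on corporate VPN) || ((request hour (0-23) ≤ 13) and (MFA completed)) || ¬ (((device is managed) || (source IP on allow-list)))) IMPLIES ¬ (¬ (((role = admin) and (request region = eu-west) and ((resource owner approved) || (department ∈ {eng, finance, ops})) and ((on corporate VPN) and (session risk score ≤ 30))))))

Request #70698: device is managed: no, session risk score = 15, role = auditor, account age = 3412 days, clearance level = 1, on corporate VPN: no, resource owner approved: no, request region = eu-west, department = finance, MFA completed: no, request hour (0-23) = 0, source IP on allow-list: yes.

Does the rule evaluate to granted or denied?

Atomic conditions:
  on corporate VPN: no → false
  request hour (0-23) ≤ 13: 0 ≤ 13 is true
  MFA completed: no → false
  device is managed: no → false
  source IP on allow-list: yes → true
  role = admin: auditor == admin is false
  request region = eu-west: eu-west == eu-west is true
  resource owner approved: no → false
  department ∈ {eng, finance, ops}: finance is in the set → true
  session risk score ≤ 30: 15 ≤ 30 is true
Combine:
[1.2] true AND false = false
[1.3.1] false OR true = true
[1.3] NOT true = false
[1] false OR false OR false = false
[2.1.1.3] false OR true = true
[2.1.1.4] false AND true = false
[2.1.1] false AND true AND true AND false = false
[2.1] NOT false = true
[2] NOT true = false
[root] false → false (antecedent false ⇒ implication holds) = true
Overall: true → granted

Granted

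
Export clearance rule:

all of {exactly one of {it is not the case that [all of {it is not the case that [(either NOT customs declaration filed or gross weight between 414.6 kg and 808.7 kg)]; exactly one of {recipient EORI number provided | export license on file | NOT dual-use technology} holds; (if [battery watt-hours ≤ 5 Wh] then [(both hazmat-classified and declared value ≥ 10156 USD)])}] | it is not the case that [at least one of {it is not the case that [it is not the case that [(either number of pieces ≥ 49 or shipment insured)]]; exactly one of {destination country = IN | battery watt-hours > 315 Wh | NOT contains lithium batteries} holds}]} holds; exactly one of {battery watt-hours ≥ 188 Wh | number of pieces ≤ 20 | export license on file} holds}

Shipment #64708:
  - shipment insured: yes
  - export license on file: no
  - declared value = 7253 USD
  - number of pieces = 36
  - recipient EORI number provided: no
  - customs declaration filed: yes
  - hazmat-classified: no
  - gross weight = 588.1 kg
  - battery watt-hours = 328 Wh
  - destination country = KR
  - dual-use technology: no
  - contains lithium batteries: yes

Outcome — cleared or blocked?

Atomic conditions:
  NOT customs declaration filed: yes → false
  gross weight between 414.6 kg and 808.7 kg: 588.1 in [414.6, 808.7] is true
  recipient EORI number provided: no → false
  export license on file: no → false
  NOT dual-use technology: no → true
  battery watt-hours ≤ 5 Wh: 328 ≤ 5 is false
  hazmat-classified: no → false
  declared value ≥ 10156 USD: 7253 ≥ 10156 is false
  number of pieces ≥ 49: 36 ≥ 49 is false
  shipment insured: yes → true
  destination country = IN: KR == IN is false
  battery watt-hours > 315 Wh: 328 > 315 is true
  NOT contains lithium batteries: yes → false
  battery watt-hours ≥ 188 Wh: 328 ≥ 188 is true
  number of pieces ≤ 20: 36 ≤ 20 is false
Combine:
[1.1.1.1.1] false OR true = true
[1.1.1.1] NOT true = false
[1.1.1.2] exactly-one(false, false, true) = true
[1.1.1.3.2] false AND false = false
[1.1.1.3] false → false (antecedent false ⇒ implication holds) = true
[1.1.1] false AND true AND true = false
[1.1] NOT false = true
[1.2.1.1.1.1] false OR true = true
[1.2.1.1.1] NOT true = false
[1.2.1.1] NOT false = true
[1.2.1.2] exactly-one(false, true, false) = true
[1.2.1] true OR true = true
[1.2] NOT true = false
[1] exactly-one(true, false) = true
[2] exactly-one(true, false, false) = true
[root] true AND true = true
Overall: true → cleared

Cleared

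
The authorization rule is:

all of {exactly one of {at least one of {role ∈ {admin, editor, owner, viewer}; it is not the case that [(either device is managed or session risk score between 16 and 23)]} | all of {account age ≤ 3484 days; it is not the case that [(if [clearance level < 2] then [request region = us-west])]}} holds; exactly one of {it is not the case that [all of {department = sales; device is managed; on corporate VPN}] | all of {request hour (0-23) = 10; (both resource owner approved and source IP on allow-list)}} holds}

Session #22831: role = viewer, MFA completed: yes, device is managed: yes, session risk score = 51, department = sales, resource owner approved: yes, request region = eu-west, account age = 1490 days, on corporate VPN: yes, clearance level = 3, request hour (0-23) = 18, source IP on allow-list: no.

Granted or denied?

Denied

Atomic conditions:
  role ∈ {admin, editor, owner, viewer}: viewer is in the set → true
  device is managed: yes → true
  session risk score between 16 and 23: 51 in [16, 23] is false
  account age ≤ 3484 days: 1490 ≤ 3484 is true
  clearance level < 2: 3 < 2 is false
  request region = us-west: eu-west == us-west is false
  department = sales: sales == sales is true
  on corporate VPN: yes → true
  request hour (0-23) = 10: 18 == 10 is false
  resource owner approved: yes → true
  source IP on allow-list: no → false
Combine:
[1.1.2.1] true OR false = true
[1.1.2] NOT true = false
[1.1] true OR false = true
[1.2.2.1] false → false (antecedent false ⇒ implication holds) = true
[1.2.2] NOT true = false
[1.2] true AND false = false
[1] exactly-one(true, false) = true
[2.1.1] true AND true AND true = true
[2.1] NOT true = false
[2.2.2] true AND false = false
[2.2] false AND false = false
[2] exactly-one(false, false) = false
[root] true AND false = false
Overall: false → denied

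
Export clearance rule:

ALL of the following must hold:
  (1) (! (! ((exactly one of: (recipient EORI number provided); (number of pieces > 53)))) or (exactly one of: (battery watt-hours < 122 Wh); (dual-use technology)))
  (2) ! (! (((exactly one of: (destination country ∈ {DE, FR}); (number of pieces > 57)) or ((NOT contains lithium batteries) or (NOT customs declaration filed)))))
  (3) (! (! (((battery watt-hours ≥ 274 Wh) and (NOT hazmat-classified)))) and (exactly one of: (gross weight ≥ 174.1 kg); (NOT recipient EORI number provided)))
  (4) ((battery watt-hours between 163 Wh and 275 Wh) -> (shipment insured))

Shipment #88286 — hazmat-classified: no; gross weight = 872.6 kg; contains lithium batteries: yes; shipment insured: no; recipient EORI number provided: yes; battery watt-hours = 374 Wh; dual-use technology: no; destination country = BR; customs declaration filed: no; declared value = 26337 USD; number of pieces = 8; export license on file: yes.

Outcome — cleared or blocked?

Cleared

Atomic conditions:
  recipient EORI number provided: yes → true
  number of pieces > 53: 8 > 53 is false
  battery watt-hours < 122 Wh: 374 < 122 is false
  dual-use technology: no → false
  destination country ∈ {DE, FR}: BR is not in the set → false
  number of pieces > 57: 8 > 57 is false
  NOT contains lithium batteries: yes → false
  NOT customs declaration filed: no → true
  battery watt-hours ≥ 274 Wh: 374 ≥ 274 is true
  NOT hazmat-classified: no → true
  gross weight ≥ 174.1 kg: 872.6 ≥ 174.1 is true
  NOT recipient EORI number provided: yes → false
  battery watt-hours between 163 Wh and 275 Wh: 374 in [163, 275] is false
  shipment insured: no → false
Combine:
[1.1.1.1] exactly-one(true, false) = true
[1.1.1] NOT true = false
[1.1] NOT false = true
[1.2] exactly-one(false, false) = false
[1] true OR false = true
[2.1.1.1] exactly-one(false, false) = false
[2.1.1.2] false OR true = true
[2.1.1] false OR true = true
[2.1] NOT true = false
[2] NOT false = true
[3.1.1.1] true AND true = true
[3.1.1] NOT true = false
[3.1] NOT false = true
[3.2] exactly-one(true, false) = true
[3] true AND true = true
[4] false → false (antecedent false ⇒ implication holds) = true
[root] true AND true AND true AND true = true
Overall: true → cleared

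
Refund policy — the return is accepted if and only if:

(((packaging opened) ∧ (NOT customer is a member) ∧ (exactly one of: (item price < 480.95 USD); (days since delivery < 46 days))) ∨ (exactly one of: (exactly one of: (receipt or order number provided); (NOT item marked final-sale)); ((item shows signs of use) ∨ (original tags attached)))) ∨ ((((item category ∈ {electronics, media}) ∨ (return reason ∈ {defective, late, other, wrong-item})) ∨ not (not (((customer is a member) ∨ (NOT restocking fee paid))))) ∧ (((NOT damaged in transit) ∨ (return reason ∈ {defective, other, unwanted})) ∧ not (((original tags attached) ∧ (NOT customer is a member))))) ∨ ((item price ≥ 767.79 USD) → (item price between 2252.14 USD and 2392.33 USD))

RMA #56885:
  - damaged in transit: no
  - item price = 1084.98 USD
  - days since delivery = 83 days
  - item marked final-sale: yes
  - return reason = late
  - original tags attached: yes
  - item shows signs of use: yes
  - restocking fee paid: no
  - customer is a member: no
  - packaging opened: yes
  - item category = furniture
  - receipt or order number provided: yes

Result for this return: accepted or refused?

Refused

Atomic conditions:
  packaging opened: yes → true
  NOT customer is a member: no → true
  item price < 480.95 USD: 1084.98 < 480.95 is false
  days since delivery < 46 days: 83 < 46 is false
  receipt or order number provided: yes → true
  NOT item marked final-sale: yes → false
  item shows signs of use: yes → true
  original tags attached: yes → true
  item category ∈ {electronics, media}: furniture is not in the set → false
  return reason ∈ {defective, late, other, wrong-item}: late is in the set → true
  customer is a member: no → false
  NOT restocking fee paid: no → true
  NOT damaged in transit: no → true
  return reason ∈ {defective, other, unwanted}: late is not in the set → false
  item price ≥ 767.79 USD: 1084.98 ≥ 767.79 is true
  item price between 2252.14 USD and 2392.33 USD: 1084.98 in [2252.14, 2392.33] is false
Combine:
[1.1.3] exactly-one(false, false) = false
[1.1] true AND true AND false = false
[1.2.1] exactly-one(true, false) = true
[1.2.2] true OR true = true
[1.2] exactly-one(true, true) = false
[1] false OR false = false
[2.1.1] false OR true = true
[2.1.2.1.1] false OR true = true
[2.1.2.1] NOT true = false
[2.1.2] NOT false = true
[2.1] true OR true = true
[2.2.1] true OR false = true
[2.2.2.1] true AND true = true
[2.2.2] NOT true = false
[2.2] true AND false = false
[2] true AND false = false
[3] true → false = false
[root] false OR false OR false = false
Overall: false → refused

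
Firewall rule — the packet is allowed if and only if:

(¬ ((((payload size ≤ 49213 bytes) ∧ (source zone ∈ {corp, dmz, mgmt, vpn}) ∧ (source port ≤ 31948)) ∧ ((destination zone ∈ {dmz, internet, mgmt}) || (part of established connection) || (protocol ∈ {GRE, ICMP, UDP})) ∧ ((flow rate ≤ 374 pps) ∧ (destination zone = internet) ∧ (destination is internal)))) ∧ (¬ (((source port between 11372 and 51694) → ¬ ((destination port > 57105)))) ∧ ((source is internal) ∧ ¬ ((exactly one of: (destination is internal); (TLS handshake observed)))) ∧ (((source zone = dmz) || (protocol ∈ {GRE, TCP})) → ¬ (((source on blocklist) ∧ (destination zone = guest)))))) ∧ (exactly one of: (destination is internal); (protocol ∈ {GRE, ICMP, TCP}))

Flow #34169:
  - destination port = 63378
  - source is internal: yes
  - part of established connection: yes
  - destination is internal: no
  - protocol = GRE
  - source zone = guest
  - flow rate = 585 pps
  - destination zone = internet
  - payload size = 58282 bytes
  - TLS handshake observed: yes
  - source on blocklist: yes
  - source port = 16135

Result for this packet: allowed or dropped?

Dropped

Atomic conditions:
  payload size ≤ 49213 bytes: 58282 ≤ 49213 is false
  source zone ∈ {corp, dmz, mgmt, vpn}: guest is not in the set → false
  source port ≤ 31948: 16135 ≤ 31948 is true
  destination zone ∈ {dmz, internet, mgmt}: internet is in the set → true
  part of established connection: yes → true
  protocol ∈ {GRE, ICMP, UDP}: GRE is in the set → true
  flow rate ≤ 374 pps: 585 ≤ 374 is false
  destination zone = internet: internet == internet is true
  destination is internal: no → false
  source port between 11372 and 51694: 16135 in [11372, 51694] is true
  destination port > 57105: 63378 > 57105 is true
  source is internal: yes → true
  TLS handshake observed: yes → true
  source zone = dmz: guest == dmz is false
  protocol ∈ {GRE, TCP}: GRE is in the set → true
  source on blocklist: yes → true
  destination zone = guest: internet == guest is false
  protocol ∈ {GRE, ICMP, TCP}: GRE is in the set → true
Combine:
[1.1.1.1] false AND false AND true = false
[1.1.1.2] true OR true OR true = true
[1.1.1.3] false AND true AND false = false
[1.1.1] false AND true AND false = false
[1.1] NOT false = true
[1.2.1.1.2] NOT true = false
[1.2.1.1] true → false = false
[1.2.1] NOT false = true
[1.2.2.2.1] exactly-one(false, true) = true
[1.2.2.2] NOT true = false
[1.2.2] true AND false = false
[1.2.3.1] false OR true = true
[1.2.3.2.1] true AND false = false
[1.2.3.2] NOT false = true
[1.2.3] true → true = true
[1.2] true AND false AND true = false
[1] true AND false = false
[2] exactly-one(false, true) = true
[root] false AND true = false
Overall: false → dropped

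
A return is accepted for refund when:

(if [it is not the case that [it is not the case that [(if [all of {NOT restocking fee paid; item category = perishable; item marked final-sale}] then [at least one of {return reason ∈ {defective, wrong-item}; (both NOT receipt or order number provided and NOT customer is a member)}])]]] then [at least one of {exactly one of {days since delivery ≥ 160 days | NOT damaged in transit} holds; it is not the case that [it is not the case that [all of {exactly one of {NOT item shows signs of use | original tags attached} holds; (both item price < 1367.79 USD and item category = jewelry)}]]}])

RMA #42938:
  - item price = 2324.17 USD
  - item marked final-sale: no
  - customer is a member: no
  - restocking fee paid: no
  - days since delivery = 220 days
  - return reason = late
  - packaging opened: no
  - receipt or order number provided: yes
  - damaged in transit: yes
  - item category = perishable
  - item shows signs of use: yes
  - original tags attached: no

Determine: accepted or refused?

Accepted

Atomic conditions:
  NOT restocking fee paid: no → true
  item category = perishable: perishable == perishable is true
  item marked final-sale: no → false
  return reason ∈ {defective, wrong-item}: late is not in the set → false
  NOT receipt or order number provided: yes → false
  NOT customer is a member: no → true
  days since delivery ≥ 160 days: 220 ≥ 160 is true
  NOT damaged in transit: yes → false
  NOT item shows signs of use: yes → false
  original tags attached: no → false
  item price < 1367.79 USD: 2324.17 < 1367.79 is false
  item category = jewelry: perishable == jewelry is false
Combine:
[1.1.1.1] true AND true AND false = false
[1.1.1.2.2] false AND true = false
[1.1.1.2] false OR false = false
[1.1.1] false → false (antecedent false ⇒ implication holds) = true
[1.1] NOT true = false
[1] NOT false = true
[2.1] exactly-one(true, false) = true
[2.2.1.1.1] exactly-one(false, false) = false
[2.2.1.1.2] false AND false = false
[2.2.1.1] false AND false = false
[2.2.1] NOT false = true
[2.2] NOT true = false
[2] true OR false = true
[root] true → true = true
Overall: true → accepted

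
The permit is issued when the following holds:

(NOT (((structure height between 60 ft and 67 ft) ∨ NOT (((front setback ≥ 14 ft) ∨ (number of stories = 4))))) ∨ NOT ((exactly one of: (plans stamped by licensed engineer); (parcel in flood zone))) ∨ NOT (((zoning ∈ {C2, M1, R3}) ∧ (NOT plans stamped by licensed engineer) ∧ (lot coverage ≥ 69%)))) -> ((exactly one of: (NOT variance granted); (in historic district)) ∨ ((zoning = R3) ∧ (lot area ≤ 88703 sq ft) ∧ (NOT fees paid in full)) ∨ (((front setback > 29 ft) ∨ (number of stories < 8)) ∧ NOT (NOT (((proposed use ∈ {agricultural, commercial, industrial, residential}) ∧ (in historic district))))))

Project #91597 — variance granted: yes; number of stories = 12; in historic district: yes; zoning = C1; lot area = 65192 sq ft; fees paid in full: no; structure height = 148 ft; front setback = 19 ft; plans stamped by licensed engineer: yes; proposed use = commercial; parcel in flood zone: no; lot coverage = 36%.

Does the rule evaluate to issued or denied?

Issued

Atomic conditions:
  structure height between 60 ft and 67 ft: 148 in [60, 67] is false
  front setback ≥ 14 ft: 19 ≥ 14 is true
  number of stories = 4: 12 == 4 is false
  plans stamped by licensed engineer: yes → true
  parcel in flood zone: no → false
  zoning ∈ {C2, M1, R3}: C1 is not in the set → false
  NOT plans stamped by licensed engineer: yes → false
  lot coverage ≥ 69%: 36 ≥ 69 is false
  NOT variance granted: yes → false
  in historic district: yes → true
  zoning = R3: C1 == R3 is false
  lot area ≤ 88703 sq ft: 65192 ≤ 88703 is true
  NOT fees paid in full: no → true
  front setback > 29 ft: 19 > 29 is false
  number of stories < 8: 12 < 8 is false
  proposed use ∈ {agricultural, commercial, industrial, residential}: commercial is in the set → true
Combine:
[1.1.1.2.1] true OR false = true
[1.1.1.2] NOT true = false
[1.1.1] false OR false = false
[1.1] NOT false = true
[1.2.1] exactly-one(true, false) = true
[1.2] NOT true = false
[1.3.1] false AND false AND false = false
[1.3] NOT false = true
[1] true OR false OR true = true
[2.1] exactly-one(false, true) = true
[2.2] false AND true AND true = false
[2.3.1] false OR false = false
[2.3.2.1.1] true AND true = true
[2.3.2.1] NOT true = false
[2.3.2] NOT false = true
[2.3] false AND true = false
[2] true OR false OR false = true
[root] true → true = true
Overall: true → issued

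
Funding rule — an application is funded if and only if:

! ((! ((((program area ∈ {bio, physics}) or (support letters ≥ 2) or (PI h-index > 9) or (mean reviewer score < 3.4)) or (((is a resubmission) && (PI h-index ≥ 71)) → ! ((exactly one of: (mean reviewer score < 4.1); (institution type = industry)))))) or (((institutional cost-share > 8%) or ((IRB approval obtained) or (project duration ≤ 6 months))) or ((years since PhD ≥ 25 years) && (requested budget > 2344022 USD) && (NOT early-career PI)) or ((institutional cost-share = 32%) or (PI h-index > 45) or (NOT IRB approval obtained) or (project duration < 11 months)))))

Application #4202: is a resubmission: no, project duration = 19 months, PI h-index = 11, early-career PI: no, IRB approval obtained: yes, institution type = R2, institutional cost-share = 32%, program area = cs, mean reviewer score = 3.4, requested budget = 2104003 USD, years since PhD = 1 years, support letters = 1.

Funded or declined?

Declined

Atomic conditions:
  program area ∈ {bio, physics}: cs is not in the set → false
  support letters ≥ 2: 1 ≥ 2 is false
  PI h-index > 9: 11 > 9 is true
  mean reviewer score < 3.4: 3.4 < 3.4 is false
  is a resubmission: no → false
  PI h-index ≥ 71: 11 ≥ 71 is false
  mean reviewer score < 4.1: 3.4 < 4.1 is true
  institution type = industry: R2 == industry is false
  institutional cost-share > 8%: 32 > 8 is true
  IRB approval obtained: yes → true
  project duration ≤ 6 months: 19 ≤ 6 is false
  years since PhD ≥ 25 years: 1 ≥ 25 is false
  requested budget > 2344022 USD: 2104003 > 2344022 is false
  NOT early-career PI: no → true
  institutional cost-share = 32%: 32 == 32 is true
  PI h-index > 45: 11 > 45 is false
  NOT IRB approval obtained: yes → false
  project duration < 11 months: 19 < 11 is false
Combine:
[1.1.1.1] false OR false OR true OR false = true
[1.1.1.2.1] false AND false = false
[1.1.1.2.2.1] exactly-one(true, false) = true
[1.1.1.2.2] NOT true = false
[1.1.1.2] false → false (antecedent false ⇒ implication holds) = true
[1.1.1] true OR true = true
[1.1] NOT true = false
[1.2.1.2] true OR false = true
[1.2.1] true OR true = true
[1.2.2] false AND false AND true = false
[1.2.3] true OR false OR false OR false = true
[1.2] true OR false OR true = true
[1] false OR true = true
[root] NOT true = false
Overall: false → declined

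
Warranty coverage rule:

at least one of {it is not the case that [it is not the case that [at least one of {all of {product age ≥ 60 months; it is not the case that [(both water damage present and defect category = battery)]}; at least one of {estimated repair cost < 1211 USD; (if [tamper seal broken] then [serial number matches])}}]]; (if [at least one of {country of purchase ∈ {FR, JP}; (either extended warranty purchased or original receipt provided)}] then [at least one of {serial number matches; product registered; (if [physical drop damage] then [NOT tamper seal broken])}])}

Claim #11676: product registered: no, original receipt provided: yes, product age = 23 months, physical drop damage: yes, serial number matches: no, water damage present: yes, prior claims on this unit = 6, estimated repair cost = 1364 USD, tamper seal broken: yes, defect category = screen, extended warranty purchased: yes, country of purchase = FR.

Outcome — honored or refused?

Atomic conditions:
  product age ≥ 60 months: 23 ≥ 60 is false
  water damage present: yes → true
  defect category = battery: screen == battery is false
  estimated repair cost < 1211 USD: 1364 < 1211 is false
  tamper seal broken: yes → true
  serial number matches: no → false
  country of purchase ∈ {FR, JP}: FR is in the set → true
  extended warranty purchased: yes → true
  original receipt provided: yes → true
  product registered: no → false
  physical drop damage: yes → true
  NOT tamper seal broken: yes → false
Combine:
[1.1.1.1.2.1] true AND false = false
[1.1.1.1.2] NOT false = true
[1.1.1.1] false AND true = false
[1.1.1.2.2] true → false = false
[1.1.1.2] false OR false = false
[1.1.1] false OR false = false
[1.1] NOT false = true
[1] NOT true = false
[2.1.2] true OR true = true
[2.1] true OR true = true
[2.2.3] true → false = false
[2.2] false OR false OR false = false
[2] true → false = false
[root] false OR false = false
Overall: false → refused

Refused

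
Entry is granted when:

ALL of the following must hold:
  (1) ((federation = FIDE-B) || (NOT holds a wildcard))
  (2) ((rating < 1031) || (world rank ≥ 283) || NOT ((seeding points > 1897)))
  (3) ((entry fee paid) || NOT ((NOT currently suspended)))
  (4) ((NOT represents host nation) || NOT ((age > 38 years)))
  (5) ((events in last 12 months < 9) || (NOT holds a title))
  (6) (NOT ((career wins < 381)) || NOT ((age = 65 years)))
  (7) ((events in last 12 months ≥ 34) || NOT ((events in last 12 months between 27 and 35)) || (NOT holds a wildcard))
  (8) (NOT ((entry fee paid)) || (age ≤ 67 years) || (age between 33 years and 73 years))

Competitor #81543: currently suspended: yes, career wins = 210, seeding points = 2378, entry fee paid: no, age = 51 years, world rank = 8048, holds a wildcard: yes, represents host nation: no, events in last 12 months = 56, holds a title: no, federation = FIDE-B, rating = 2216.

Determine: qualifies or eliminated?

Qualifies

Atomic conditions:
  federation = FIDE-B: FIDE-B == FIDE-B is true
  NOT holds a wildcard: yes → false
  rating < 1031: 2216 < 1031 is false
  world rank ≥ 283: 8048 ≥ 283 is true
  seeding points > 1897: 2378 > 1897 is true
  entry fee paid: no → false
  NOT currently suspended: yes → false
  NOT represents host nation: no → true
  age > 38 years: 51 > 38 is true
  events in last 12 months < 9: 56 < 9 is false
  NOT holds a title: no → true
  career wins < 381: 210 < 381 is true
  age = 65 years: 51 == 65 is false
  events in last 12 months ≥ 34: 56 ≥ 34 is true
  events in last 12 months between 27 and 35: 56 in [27, 35] is false
  age ≤ 67 years: 51 ≤ 67 is true
  age between 33 years and 73 years: 51 in [33, 73] is true
Combine:
[1] true OR false = true
[2.3] NOT true = false
[2] false OR true OR false = true
[3.2] NOT false = true
[3] false OR true = true
[4.2] NOT true = false
[4] true OR false = true
[5] false OR true = true
[6.1] NOT true = false
[6.2] NOT false = true
[6] false OR true = true
[7.2] NOT false = true
[7] true OR true OR false = true
[8.1] NOT false = true
[8] true OR true OR true = true
[root] true AND true AND true AND true AND true AND true AND true AND true = true
Overall: true → qualifies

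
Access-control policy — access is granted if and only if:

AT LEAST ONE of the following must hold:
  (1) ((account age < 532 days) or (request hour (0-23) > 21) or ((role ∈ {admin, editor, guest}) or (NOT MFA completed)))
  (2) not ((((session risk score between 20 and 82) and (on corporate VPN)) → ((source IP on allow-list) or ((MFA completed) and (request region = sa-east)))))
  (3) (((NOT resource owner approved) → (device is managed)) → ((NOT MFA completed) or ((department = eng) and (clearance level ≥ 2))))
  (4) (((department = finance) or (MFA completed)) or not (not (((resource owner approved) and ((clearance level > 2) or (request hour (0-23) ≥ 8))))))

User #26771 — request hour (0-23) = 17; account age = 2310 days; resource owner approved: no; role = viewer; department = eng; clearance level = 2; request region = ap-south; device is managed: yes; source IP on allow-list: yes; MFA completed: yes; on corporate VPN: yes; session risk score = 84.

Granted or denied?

Granted

Atomic conditions:
  account age < 532 days: 2310 < 532 is false
  request hour (0-23) > 21: 17 > 21 is false
  role ∈ {admin, editor, guest}: viewer is not in the set → false
  NOT MFA completed: yes → false
  session risk score between 20 and 82: 84 in [20, 82] is false
  on corporate VPN: yes → true
  source IP on allow-list: yes → true
  MFA completed: yes → true
  request region = sa-east: ap-south == sa-east is false
  NOT resource owner approved: no → true
  device is managed: yes → true
  department = eng: eng == eng is true
  clearance level ≥ 2: 2 ≥ 2 is true
  department = finance: eng == finance is false
  resource owner approved: no → false
  clearance level > 2: 2 > 2 is false
  request hour (0-23) ≥ 8: 17 ≥ 8 is true
Combine:
[1.3] false OR false = false
[1] false OR false OR false = false
[2.1.1] false AND true = false
[2.1.2.2] true AND false = false
[2.1.2] true OR false = true
[2.1] false → true (antecedent false ⇒ implication holds) = true
[2] NOT true = false
[3.1] true → true = true
[3.2.2] true AND true = true
[3.2] false OR true = true
[3] true → true = true
[4.1] false OR true = true
[4.2.1.1.2] false OR true = true
[4.2.1.1] false AND true = false
[4.2.1] NOT false = true
[4.2] NOT true = false
[4] true OR false = true
[root] false OR false OR true OR true = true
Overall: true → granted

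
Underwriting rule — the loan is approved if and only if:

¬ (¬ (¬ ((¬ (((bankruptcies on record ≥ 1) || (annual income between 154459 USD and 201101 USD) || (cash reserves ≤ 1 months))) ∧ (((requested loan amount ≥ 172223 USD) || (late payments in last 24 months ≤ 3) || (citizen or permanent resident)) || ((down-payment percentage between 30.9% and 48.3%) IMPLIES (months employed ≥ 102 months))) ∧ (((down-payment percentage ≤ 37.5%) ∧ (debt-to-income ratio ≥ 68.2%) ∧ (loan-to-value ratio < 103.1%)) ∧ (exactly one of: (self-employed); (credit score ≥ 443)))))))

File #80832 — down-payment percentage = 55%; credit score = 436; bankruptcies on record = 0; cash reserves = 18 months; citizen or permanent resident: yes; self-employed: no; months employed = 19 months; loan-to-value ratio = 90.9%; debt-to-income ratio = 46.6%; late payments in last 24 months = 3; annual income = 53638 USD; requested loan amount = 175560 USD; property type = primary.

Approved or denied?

Approved

Atomic conditions:
  bankruptcies on record ≥ 1: 0 ≥ 1 is false
  annual income between 154459 USD and 201101 USD: 53638 in [154459, 201101] is false
  cash reserves ≤ 1 months: 18 ≤ 1 is false
  requested loan amount ≥ 172223 USD: 175560 ≥ 172223 is true
  late payments in last 24 months ≤ 3: 3 ≤ 3 is true
  citizen or permanent resident: yes → true
  down-payment percentage between 30.9% and 48.3%: 55 in [30.9, 48.3] is false
  months employed ≥ 102 months: 19 ≥ 102 is false
  down-payment percentage ≤ 37.5%: 55 ≤ 37.5 is false
  debt-to-income ratio ≥ 68.2%: 46.6 ≥ 68.2 is false
  loan-to-value ratio < 103.1%: 90.9 < 103.1 is true
  self-employed: no → false
  credit score ≥ 443: 436 ≥ 443 is false
Combine:
[1.1.1.1.1] false OR false OR false = false
[1.1.1.1] NOT false = true
[1.1.1.2.1] true OR true OR true = true
[1.1.1.2.2] false → false (antecedent false ⇒ implication holds) = true
[1.1.1.2] true OR true = true
[1.1.1.3.1] false AND false AND true = false
[1.1.1.3.2] exactly-one(false, false) = false
[1.1.1.3] false AND false = false
[1.1.1] true AND true AND false = false
[1.1] NOT false = true
[1] NOT true = false
[root] NOT false = true
Overall: true → approved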